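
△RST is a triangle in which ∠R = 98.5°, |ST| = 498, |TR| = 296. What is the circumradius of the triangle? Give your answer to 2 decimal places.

Law of sines: sin S = |TR|·sin R/|ST| ≈ 0.58785.
Since |ST| ≥ |TR|, only the acute value applies: ∠S ≈ 36.00°.
Then ∠T = 180° − ∠R − ∠S ≈ 45.50°.
Law of sines gives |RS| = |ST|·sin T/sin R ≈ 359.12.
Circumradius = |ST|/(2 sin R) ≈ 251.77.

251.77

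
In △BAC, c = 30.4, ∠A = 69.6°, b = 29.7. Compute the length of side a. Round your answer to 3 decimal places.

34.305

By the law of cosines, a² = c² + b² − 2·c·b·cos A = 1176.8, so a ≈ 34.305.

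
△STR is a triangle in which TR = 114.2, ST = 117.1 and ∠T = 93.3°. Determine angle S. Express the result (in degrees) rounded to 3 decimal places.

∠S ≈ 42.672°

By the law of cosines, RS² = ST² + TR² − 2·ST·TR·cos T = 28294, so RS ≈ 168.21.
Law of cosines again: cos S = (RS² + ST² − TR²)/(2·RS·ST) ≈ 0.73525, so ∠S ≈ 42.67°.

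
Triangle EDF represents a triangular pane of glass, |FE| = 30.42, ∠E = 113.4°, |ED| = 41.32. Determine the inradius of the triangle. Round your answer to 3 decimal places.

By the law of cosines, |DF|² = |FE|² + |ED|² − 2·|FE|·|ED|·cos E = 3631.1, so |DF| ≈ 60.259.
Area = ½·|FE|·|ED|·sin E ≈ 576.79.
Semiperimeter s = (60.259+30.42+41.32)/2 = 65.999.
Inradius = area/s = 576.79/65.999 ≈ 8.7393.

8.739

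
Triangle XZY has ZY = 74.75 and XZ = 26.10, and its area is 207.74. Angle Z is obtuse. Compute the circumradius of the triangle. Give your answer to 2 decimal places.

R ≈ 235.74

From area = ½·XZ·ZY·sin Z, we get sin Z = 2·area/(XZ·ZY) ≈ 0.21296.
Taking the obtuse solution, ∠Z ≈ 167.70°.
Law of cosines then gives YX ≈ 100.41.
Circumradius = YX/(2 sin Z) ≈ 235.74.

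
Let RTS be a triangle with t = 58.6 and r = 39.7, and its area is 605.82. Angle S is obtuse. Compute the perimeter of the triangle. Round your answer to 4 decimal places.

From area = ½·r·t·sin S, we get sin S = 2·area/(r·t) ≈ 0.52082.
Taking the obtuse solution, ∠S ≈ 148.61°.
Law of cosines then gives s ≈ 94.774.
Perimeter = 39.7 + 58.6 + 94.774 = 193.07.

perimeter ≈ 193.0736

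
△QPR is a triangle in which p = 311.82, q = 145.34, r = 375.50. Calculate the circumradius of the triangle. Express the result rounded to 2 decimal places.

By the law of cosines, cos Q = (p² + r² − q²) / (2·p·r) ≈ 0.92711, so ∠Q ≈ 22.01°.
Circumradius = q/(2 sin Q) ≈ 193.9.

193.90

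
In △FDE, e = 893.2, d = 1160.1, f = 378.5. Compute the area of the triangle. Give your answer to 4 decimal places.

Semiperimeter s = (378.5 + 1160.1 + 893.2)/2 = 1215.9.
Heron's formula: area = √(1215.9·837.4·55.8·322.7) ≈ 1.354e+05.

135404.1545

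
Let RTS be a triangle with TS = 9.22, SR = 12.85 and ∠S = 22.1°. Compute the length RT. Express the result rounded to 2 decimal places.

By the law of cosines, RT² = TS² + SR² − 2·TS·SR·cos S = 30.586, so RT ≈ 5.5305.

5.53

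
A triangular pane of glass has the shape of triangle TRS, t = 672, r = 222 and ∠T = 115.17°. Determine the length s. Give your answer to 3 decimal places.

546.842

Law of sines: sin R = r·sin T/t ≈ 0.29899.
Since t ≥ r, only the acute value applies: ∠R ≈ 17.40°.
Then ∠S = 180° − ∠T − ∠R ≈ 47.43°.
Law of sines gives s = t·sin S/sin T ≈ 546.84.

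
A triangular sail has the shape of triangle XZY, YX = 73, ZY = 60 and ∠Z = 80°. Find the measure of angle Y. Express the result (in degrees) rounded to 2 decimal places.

Law of sines: sin X = ZY·sin Z/YX ≈ 0.80943.
Since YX ≥ ZY, only the acute value applies: ∠X ≈ 54.04°.
Then ∠Y = 180° − ∠Z − ∠X ≈ 45.96°.

∠Y ≈ 45.96°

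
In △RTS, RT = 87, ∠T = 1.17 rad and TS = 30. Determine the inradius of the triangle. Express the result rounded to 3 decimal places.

12.186

By the law of cosines, SR² = RT² + TS² − 2·RT·TS·cos T = 6432.4, so SR ≈ 80.202.
Area = ½·RT·TS·sin T ≈ 1201.6.
Semiperimeter s = (30+80.202+87)/2 = 98.601.
Inradius = area/s = 1201.6/98.601 ≈ 12.186.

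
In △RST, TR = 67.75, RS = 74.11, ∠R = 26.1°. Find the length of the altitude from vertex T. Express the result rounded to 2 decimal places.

h_T ≈ 29.81

By the law of cosines, ST² = TR² + RS² − 2·TR·RS·cos R = 1064.4, so ST ≈ 32.626.
Area = ½·TR·RS·sin R ≈ 1104.5.
The altitude from T has length 2·area/RS ≈ 29.806.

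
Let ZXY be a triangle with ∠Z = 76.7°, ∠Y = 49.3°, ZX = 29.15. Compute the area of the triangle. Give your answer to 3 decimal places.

area ≈ 441.216

The third angle is ∠X = 180° − ∠Y − ∠Z = 54.00°.
Law of sines: XY = ZX·sin Z/sin Y ≈ 37.418.
Law of sines: YZ = ZX·sin X/sin Y ≈ 31.106.
Area = ½·ZX·XY·sin X ≈ 441.22.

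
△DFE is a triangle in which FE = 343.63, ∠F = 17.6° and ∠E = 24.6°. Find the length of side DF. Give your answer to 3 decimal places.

The third angle is ∠D = 180° − ∠F − ∠E = 137.80°.
Law of sines: DF = FE·sin E/sin D ≈ 212.96.

212.955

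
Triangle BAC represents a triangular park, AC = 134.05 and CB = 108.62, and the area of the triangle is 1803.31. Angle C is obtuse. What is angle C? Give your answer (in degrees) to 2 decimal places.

From area = ½·AC·CB·sin C, we get sin C = 2·area/(AC·CB) ≈ 0.24770.
Taking the obtuse solution, ∠C ≈ 165.66°.

165.66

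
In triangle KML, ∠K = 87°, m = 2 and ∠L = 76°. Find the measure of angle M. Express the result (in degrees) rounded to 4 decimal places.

The third angle is ∠M = 180° − ∠L − ∠K = 17.00°.

17.0000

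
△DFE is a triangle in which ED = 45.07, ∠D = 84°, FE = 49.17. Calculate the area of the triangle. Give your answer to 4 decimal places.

area ≈ 558.5949

Law of sines: sin F = ED·sin D/FE ≈ 0.91159.
Since FE ≥ ED, only the acute value applies: ∠F ≈ 65.73°.
Then ∠E = 180° − ∠D − ∠F ≈ 30.27°.
Law of sines gives DF = FE·sin E/sin D ≈ 24.924.
Area = ½·FE·ED·sin E ≈ 558.59.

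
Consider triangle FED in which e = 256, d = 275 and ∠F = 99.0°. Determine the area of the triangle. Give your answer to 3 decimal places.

34766.630

Area = ½·e·d·sin F ≈ 34767.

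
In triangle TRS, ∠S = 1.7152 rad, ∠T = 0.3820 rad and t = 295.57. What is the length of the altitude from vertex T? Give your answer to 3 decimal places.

The third angle is ∠R = π − ∠S − ∠T = 1.0444 rad.
Law of sines: r = t·sin R/sin T ≈ 685.55.
Law of sines: s = t·sin S/sin T ≈ 784.63.
Area = ½·t·r·sin S ≈ 1.0026e+05.
The altitude from T has length 2·area/t ≈ 678.41.

h_T ≈ 678.410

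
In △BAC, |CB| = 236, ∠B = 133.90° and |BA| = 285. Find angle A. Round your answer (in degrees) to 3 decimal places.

By the law of cosines, |AC|² = |CB|² + |BA|² − 2·|CB|·|BA|·cos B = 2.302e+05, so |AC| ≈ 479.79.
Law of cosines again: cos A = (|BA|² + |AC|² − |CB|²)/(2·|BA|·|AC|) ≈ 0.93508, so ∠A ≈ 20.76°.

∠A ≈ 20.758°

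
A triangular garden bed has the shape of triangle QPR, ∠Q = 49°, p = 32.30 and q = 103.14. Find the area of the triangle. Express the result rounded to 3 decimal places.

Law of sines: sin P = p·sin Q/q ≈ 0.23635.
Since q ≥ p, only the acute value applies: ∠P ≈ 13.67°.
Then ∠R = 180° − ∠Q − ∠P ≈ 117.33°.
Law of sines gives r = q·sin R/sin Q ≈ 121.41.
Area = ½·q·p·sin R ≈ 1479.8.

1479.795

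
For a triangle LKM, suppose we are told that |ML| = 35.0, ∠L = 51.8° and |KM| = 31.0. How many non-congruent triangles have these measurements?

|ML|·sin L = 35.0·sin(51.8°) ≈ 27.5.
Since |ML| sin L < |KM| < |ML| (27.5 < 31.0 < 35.0), two triangles exist.

2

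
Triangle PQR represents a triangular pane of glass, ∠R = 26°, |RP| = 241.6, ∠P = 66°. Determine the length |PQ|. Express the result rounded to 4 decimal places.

The third angle is ∠Q = 180° − ∠R − ∠P = 88.00°.
Law of sines: |PQ| = |RP|·sin R/sin Q ≈ 105.98.

105.9750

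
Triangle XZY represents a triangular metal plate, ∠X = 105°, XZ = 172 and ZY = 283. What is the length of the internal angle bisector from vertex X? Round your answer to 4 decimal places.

Law of sines: sin Y = XZ·sin X/ZY ≈ 0.58706.
Since ZY ≥ XZ, only the acute value applies: ∠Y ≈ 35.95°.
Then ∠Z = 180° − ∠X − ∠Y ≈ 39.05°.
Law of sines gives YX = ZY·sin Z/sin X ≈ 184.58.
The bisector from X has length 2·YX·XZ·cos(∠X/2)/(YX+XZ) ≈ 108.4.

108.4018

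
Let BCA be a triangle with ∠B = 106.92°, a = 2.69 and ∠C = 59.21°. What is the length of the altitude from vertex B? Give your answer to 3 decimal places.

The third angle is ∠A = 180° − ∠B − ∠C = 13.87°.
Law of sines: b = a·sin B/sin A ≈ 10.736.
Law of sines: c = a·sin C/sin A ≈ 9.6398.
Area = ½·a·b·sin C ≈ 12.404.
The altitude from B has length 2·area/b ≈ 2.3108.

h_B ≈ 2.311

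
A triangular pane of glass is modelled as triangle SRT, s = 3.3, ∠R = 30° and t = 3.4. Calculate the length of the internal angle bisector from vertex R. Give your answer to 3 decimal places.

By the law of cosines, r² = t² + s² − 2·t·s·cos R = 3.0164, so r ≈ 1.7368.
The bisector from R has length 2·t·s·cos(∠R/2)/(t+s) ≈ 3.2351.

3.235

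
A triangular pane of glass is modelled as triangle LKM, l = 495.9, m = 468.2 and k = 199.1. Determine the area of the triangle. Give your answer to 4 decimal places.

46496.9919

Semiperimeter s = (495.9 + 199.1 + 468.2)/2 = 581.6.
Heron's formula: area = √(581.6·85.7·382.5·113.4) ≈ 46497.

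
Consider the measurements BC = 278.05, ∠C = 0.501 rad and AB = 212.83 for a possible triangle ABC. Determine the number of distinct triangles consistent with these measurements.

2

BC·sin C = 278.05·sin(0.501 rad) ≈ 133.5.
Since BC sin C < AB < BC (133.5 < 212.83 < 278.05), two triangles exist.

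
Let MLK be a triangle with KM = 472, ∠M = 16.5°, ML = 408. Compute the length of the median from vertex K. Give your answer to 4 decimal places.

m_K ≈ 282.4081

By the law of cosines, LK² = KM² + ML² − 2·KM·ML·cos M = 19957, so LK ≈ 141.27.
Median from K: ½√(2·LK² + 2·KM² − ML²) ≈ 282.41.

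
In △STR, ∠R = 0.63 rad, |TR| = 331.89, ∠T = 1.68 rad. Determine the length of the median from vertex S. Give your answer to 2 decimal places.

m_S ≈ 327.28

The third angle is ∠S = π − ∠T − ∠R = 0.832 rad.
Law of sines: |RS| = |TR|·sin T/sin S ≈ 446.43.
Law of sines: |ST| = |TR|·sin R/sin S ≈ 264.59.
Median from S: ½√(2·|RS|² + 2·|ST|² − |TR|²) ≈ 327.28.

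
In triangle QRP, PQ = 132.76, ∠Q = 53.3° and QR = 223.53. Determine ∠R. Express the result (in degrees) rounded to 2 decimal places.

36.44

By the law of cosines, RP² = PQ² + QR² − 2·PQ·QR·cos Q = 32121, so RP ≈ 179.22.
Law of cosines again: cos R = (QR² + RP² − PQ²)/(2·QR·RP) ≈ 0.80453, so ∠R ≈ 36.44°.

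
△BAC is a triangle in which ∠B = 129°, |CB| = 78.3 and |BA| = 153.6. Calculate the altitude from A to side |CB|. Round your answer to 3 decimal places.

By the law of cosines, |AC|² = |CB|² + |BA|² − 2·|CB|·|BA|·cos B = 44861, so |AC| ≈ 211.81.
Area = ½·|CB|·|BA|·sin B ≈ 4673.3.
The altitude from A has length 2·area/|CB| ≈ 119.37.

h_A ≈ 119.370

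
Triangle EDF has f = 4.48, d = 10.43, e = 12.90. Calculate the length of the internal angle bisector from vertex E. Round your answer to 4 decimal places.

t_E ≈ 3.4277

By the law of cosines, cos E = (d² + f² − e²) / (2·d·f) ≈ -0.40186, so ∠E ≈ 113.69°.
The bisector from E has length 2·d·f·cos(∠E/2)/(d+f) ≈ 3.4277.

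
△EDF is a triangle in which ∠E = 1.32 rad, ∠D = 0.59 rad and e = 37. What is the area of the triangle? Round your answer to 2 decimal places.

370.73

The third angle is ∠F = π − ∠E − ∠D = 1.232 rad.
Law of sines: d = e·sin D/sin E ≈ 21.25.
Law of sines: f = e·sin F/sin E ≈ 36.019.
Area = ½·e·d·sin F ≈ 370.73.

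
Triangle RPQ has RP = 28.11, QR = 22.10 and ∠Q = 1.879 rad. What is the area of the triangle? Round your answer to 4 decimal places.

Law of sines: sin P = QR·sin Q/RP ≈ 0.74915.
Since RP ≥ QR, only the acute value applies: ∠P ≈ 0.847 rad.
Then ∠R = π − ∠Q − ∠P ≈ 0.416 rad.
Law of sines gives PQ = RP·sin R/sin Q ≈ 11.916.
Area = ½·RP·QR·sin R ≈ 125.47.

area ≈ 125.4679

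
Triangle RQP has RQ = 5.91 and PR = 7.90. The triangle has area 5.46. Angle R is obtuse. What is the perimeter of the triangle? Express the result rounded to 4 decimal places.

perimeter ≈ 27.5259

From area = ½·PR·RQ·sin R, we get sin R = 2·area/(PR·RQ) ≈ 0.23389.
Taking the obtuse solution, ∠R ≈ 166.47°.
Law of cosines then gives QP ≈ 13.716.
Perimeter = 13.716 + 7.9 + 5.91 = 27.526.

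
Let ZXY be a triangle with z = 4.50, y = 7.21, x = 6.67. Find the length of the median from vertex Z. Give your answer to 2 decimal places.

Median from Z: ½√(2·x² + 2·y² − z²) ≈ 6.5707.

6.57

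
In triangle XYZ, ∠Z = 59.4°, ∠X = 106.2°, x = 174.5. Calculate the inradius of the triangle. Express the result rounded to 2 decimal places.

18.05

The third angle is ∠Y = 180° − ∠Z − ∠X = 14.40°.
Law of sines: y = x·sin Y/sin X ≈ 45.191.
Law of sines: z = x·sin Z/sin X ≈ 156.41.
Area = ½·x·y·sin Z ≈ 3393.8.
Semiperimeter s = (174.5+45.191+156.41)/2 = 188.05.
Inradius = area/s = 3393.8/188.05 ≈ 18.047.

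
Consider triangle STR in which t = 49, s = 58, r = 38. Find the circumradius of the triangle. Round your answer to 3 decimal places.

29.245

By the law of cosines, cos S = (t² + r² − s²) / (2·t·r) ≈ 0.12916, so ∠S ≈ 82.58°.
Circumradius = s/(2 sin S) ≈ 29.245.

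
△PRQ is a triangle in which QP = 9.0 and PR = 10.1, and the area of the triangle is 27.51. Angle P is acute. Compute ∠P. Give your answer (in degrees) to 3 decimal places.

From area = ½·QP·PR·sin P, we get sin P = 2·area/(QP·PR) ≈ 0.60528.
Taking the acute solution, ∠P ≈ 37.25°.

∠P ≈ 37.249°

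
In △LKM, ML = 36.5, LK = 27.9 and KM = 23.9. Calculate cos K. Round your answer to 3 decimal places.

0.013

By the law of cosines, cos K = (LK² + KM² − ML²) / (2·LK·KM) ≈ 0.01302, so ∠K ≈ 89.25°.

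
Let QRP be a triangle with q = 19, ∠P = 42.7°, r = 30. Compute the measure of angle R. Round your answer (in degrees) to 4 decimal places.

By the law of cosines, p² = q² + r² − 2·q·r·cos P = 423.2, so p ≈ 20.572.
Law of cosines again: cos R = (p² + q² − r²)/(2·p·q) ≈ -0.14814, so ∠R ≈ 98.52°.

∠R ≈ 98.5190°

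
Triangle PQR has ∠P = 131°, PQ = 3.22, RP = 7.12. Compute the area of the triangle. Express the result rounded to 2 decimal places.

area ≈ 8.65

Area = ½·RP·PQ·sin P ≈ 8.6514.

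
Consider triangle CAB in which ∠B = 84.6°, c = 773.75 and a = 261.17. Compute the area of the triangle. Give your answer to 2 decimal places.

Area = ½·c·a·sin B ≈ 1.0059e+05.

area ≈ 100591.72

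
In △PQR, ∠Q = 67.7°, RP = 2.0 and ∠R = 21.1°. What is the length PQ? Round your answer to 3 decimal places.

0.778

The third angle is ∠P = 180° − ∠Q − ∠R = 91.20°.
Law of sines: PQ = RP·sin R/sin Q ≈ 0.7782.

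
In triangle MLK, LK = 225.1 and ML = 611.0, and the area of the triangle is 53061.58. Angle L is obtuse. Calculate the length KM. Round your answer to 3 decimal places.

From area = ½·ML·LK·sin L, we get sin L = 2·area/(ML·LK) ≈ 0.77160.
Taking the obtuse solution, ∠L ≈ 129.50°.
Law of cosines then gives KM ≈ 773.93.

773.929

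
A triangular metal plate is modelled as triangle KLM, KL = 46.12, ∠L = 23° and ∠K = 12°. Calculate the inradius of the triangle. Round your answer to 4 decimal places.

r ≈ 3.1962

The third angle is ∠M = 180° − ∠K − ∠L = 145.00°.
Law of sines: LM = KL·sin K/sin M ≈ 16.718.
Law of sines: MK = KL·sin L/sin M ≈ 31.418.
Area = ½·KL·LM·sin L ≈ 150.63.
Semiperimeter s = (16.718+31.418+46.12)/2 = 47.128.
Inradius = area/s = 150.63/47.128 ≈ 3.1962.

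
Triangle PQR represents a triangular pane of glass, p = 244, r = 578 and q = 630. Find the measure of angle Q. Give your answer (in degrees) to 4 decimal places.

By the law of cosines, cos Q = (r² + p² − q²) / (2·r·p) ≈ -0.01163, so ∠Q ≈ 90.67°.

∠Q ≈ 90.6663°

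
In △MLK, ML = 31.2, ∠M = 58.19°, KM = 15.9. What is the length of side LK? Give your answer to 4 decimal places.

26.5194

By the law of cosines, LK² = KM² + ML² − 2·KM·ML·cos M = 703.28, so LK ≈ 26.519.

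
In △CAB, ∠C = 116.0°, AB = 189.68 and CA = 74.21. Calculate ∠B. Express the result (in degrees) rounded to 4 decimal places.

∠B ≈ 20.5878°

Law of sines: sin B = CA·sin C/AB ≈ 0.35164.
Since AB ≥ CA, only the acute value applies: ∠B ≈ 20.59°.
Then ∠A = 180° − ∠C − ∠B ≈ 43.41°.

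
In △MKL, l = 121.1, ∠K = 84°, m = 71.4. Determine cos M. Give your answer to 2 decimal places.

By the law of cosines, k² = l² + m² − 2·l·m·cos K = 17956, so k ≈ 134.
Law of cosines again: cos M = (k² + l² − m²)/(2·k·l) ≈ 0.84805, so ∠M ≈ 32.00°.

0.85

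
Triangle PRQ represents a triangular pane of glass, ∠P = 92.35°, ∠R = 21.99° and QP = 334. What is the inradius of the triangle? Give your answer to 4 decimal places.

r ≈ 133.0827

The third angle is ∠Q = 180° − ∠P − ∠R = 65.66°.
Law of sines: RQ = QP·sin P/sin R ≈ 891.24.
Law of sines: PR = QP·sin Q/sin R ≈ 812.7.
Area = ½·QP·RQ·sin Q ≈ 1.3561e+05.
Semiperimeter s = (891.24+334+812.7)/2 = 1019.
Inradius = area/s = 1.3561e+05/1019 ≈ 133.08.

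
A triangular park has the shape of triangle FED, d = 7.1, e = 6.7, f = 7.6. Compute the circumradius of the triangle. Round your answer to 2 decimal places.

4.14

By the law of cosines, cos F = (e² + d² − f²) / (2·e·d) ≈ 0.39458, so ∠F ≈ 1.1652 rad.
Circumradius = f/(2 sin F) ≈ 4.1355.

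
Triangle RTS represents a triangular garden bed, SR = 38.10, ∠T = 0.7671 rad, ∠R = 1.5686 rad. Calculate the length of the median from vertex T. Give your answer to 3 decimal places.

The third angle is ∠S = π − ∠R − ∠T = 0.8059 rad.
Law of sines: TS = SR·sin R/sin T ≈ 54.895.
Law of sines: RT = SR·sin S/sin T ≈ 39.604.
Median from T: ½√(2·RT² + 2·TS² − SR²) ≈ 43.91.

43.910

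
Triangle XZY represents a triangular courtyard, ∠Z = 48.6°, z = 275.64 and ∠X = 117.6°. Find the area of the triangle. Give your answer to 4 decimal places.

The third angle is ∠Y = 180° − ∠X − ∠Z = 13.80°.
Law of sines: x = z·sin X/sin Z ≈ 325.65.
Law of sines: y = z·sin Y/sin Z ≈ 87.653.
Area = ½·z·x·sin Y ≈ 10706.

10705.6173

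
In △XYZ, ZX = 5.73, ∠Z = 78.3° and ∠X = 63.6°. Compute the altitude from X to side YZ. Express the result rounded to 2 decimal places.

5.61

The third angle is ∠Y = 180° − ∠Z − ∠X = 38.10°.
Law of sines: YZ = ZX·sin X/sin Y ≈ 8.3179.
Law of sines: XY = ZX·sin Z/sin Y ≈ 9.0934.
Area = ½·ZX·YZ·sin Z ≈ 23.336.
The altitude from X has length 2·area/YZ ≈ 5.6109.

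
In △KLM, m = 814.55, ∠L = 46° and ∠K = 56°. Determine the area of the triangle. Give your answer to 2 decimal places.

area ≈ 202259.72

The third angle is ∠M = 180° − ∠K − ∠L = 78.00°.
Law of sines: k = m·sin K/sin M ≈ 690.38.
Law of sines: l = m·sin L/sin M ≈ 599.03.
Area = ½·m·k·sin L ≈ 2.0226e+05.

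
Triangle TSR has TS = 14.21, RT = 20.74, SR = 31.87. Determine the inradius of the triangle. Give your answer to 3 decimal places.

Semiperimeter s = (31.87 + 20.74 + 14.21)/2 = 33.41.
Heron's formula: area = √(33.41·1.54·12.67·19.2) ≈ 111.88.
Inradius = area/s = 111.88/33.41 ≈ 3.3486.

r ≈ 3.349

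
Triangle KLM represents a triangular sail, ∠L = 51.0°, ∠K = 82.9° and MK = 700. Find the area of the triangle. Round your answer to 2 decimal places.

The third angle is ∠M = 180° − ∠K − ∠L = 46.10°.
Law of sines: LM = MK·sin K/sin L ≈ 893.82.
Law of sines: KL = MK·sin M/sin L ≈ 649.02.
Area = ½·MK·LM·sin M ≈ 2.2542e+05.

area ≈ 225416.27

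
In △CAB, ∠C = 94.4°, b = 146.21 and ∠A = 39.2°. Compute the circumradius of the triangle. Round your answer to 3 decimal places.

100.950

The third angle is ∠B = 180° − ∠C − ∠A = 46.40°.
Law of sines: c = b·sin C/sin B ≈ 201.3.
Law of sines: a = b·sin A/sin B ≈ 127.61.
Circumradius = b/(2 sin B) ≈ 100.95.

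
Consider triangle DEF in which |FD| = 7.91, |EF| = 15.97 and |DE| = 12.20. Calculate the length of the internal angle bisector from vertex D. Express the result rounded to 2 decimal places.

5.97

By the law of cosines, cos D = (|FD|² + |DE|² − |EF|²) / (2·|FD|·|DE|) ≈ -0.22607, so ∠D ≈ 103.07°.
The bisector from D has length 2·|FD|·|DE|·cos(∠D/2)/(|FD|+|DE|) ≈ 5.9702.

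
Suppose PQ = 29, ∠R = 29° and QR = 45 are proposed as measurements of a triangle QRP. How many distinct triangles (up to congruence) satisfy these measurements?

QR·sin R = 45·sin(29°) ≈ 21.82.
Since QR sin R < PQ < QR (21.82 < 29 < 45), two triangles exist.

2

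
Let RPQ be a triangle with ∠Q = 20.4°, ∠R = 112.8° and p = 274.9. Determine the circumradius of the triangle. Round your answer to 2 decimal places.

The third angle is ∠P = 180° − ∠Q − ∠R = 46.80°.
Law of sines: r = p·sin R/sin P ≈ 347.64.
Law of sines: q = p·sin Q/sin P ≈ 131.45.
Circumradius = p/(2 sin P) ≈ 188.55.

188.55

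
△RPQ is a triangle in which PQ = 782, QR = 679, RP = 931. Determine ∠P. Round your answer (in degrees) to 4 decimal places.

By the law of cosines, cos P = (RP² + PQ² − QR²) / (2·RP·PQ) ≈ 0.69862, so ∠P ≈ 45.68°.

∠P ≈ 45.6839°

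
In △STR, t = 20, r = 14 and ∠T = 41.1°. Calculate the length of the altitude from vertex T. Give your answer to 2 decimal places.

Law of sines: sin R = r·sin T/t ≈ 0.46016.
Since t ≥ r, only the acute value applies: ∠R ≈ 27.40°.
Then ∠S = 180° − ∠T − ∠R ≈ 111.50°.
Law of sines gives s = t·sin S/sin T ≈ 28.307.
Area = ½·t·r·sin S ≈ 130.26.
The altitude from T has length 2·area/t ≈ 13.026.

13.03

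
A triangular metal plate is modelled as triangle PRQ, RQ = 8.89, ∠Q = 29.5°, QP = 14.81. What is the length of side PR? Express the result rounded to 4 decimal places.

By the law of cosines, PR² = RQ² + QP² − 2·RQ·QP·cos Q = 69.185, so PR ≈ 8.3177.

8.3177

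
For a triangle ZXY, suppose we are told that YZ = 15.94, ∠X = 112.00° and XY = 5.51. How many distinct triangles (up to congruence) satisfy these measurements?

1

XY·sin X = 5.51·sin(112.00°) ≈ 5.109.
Since ∠X is not acute, a triangle exists only if YZ > XY; here YZ > XY, so there is exactly one triangle.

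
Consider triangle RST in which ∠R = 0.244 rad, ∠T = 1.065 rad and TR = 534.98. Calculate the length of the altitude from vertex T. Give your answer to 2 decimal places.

h_T ≈ 129.24

The third angle is ∠S = π − ∠T − ∠R = 1.833 rad.
Law of sines: ST = TR·sin R/sin S ≈ 133.8.
Law of sines: RS = TR·sin T/sin S ≈ 484.5.
Area = ½·TR·ST·sin T ≈ 31309.
The altitude from T has length 2·area/RS ≈ 129.24.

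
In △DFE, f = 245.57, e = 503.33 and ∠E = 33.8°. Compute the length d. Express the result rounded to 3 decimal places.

Law of sines: sin F = f·sin E/e ≈ 0.27141.
Since e ≥ f, only the acute value applies: ∠F ≈ 15.75°.
Then ∠D = 180° − ∠E − ∠F ≈ 130.45°.
Law of sines gives d = e·sin D/sin E ≈ 688.5.

688.502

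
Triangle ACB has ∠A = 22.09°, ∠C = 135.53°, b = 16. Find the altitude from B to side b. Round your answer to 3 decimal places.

The third angle is ∠B = 180° − ∠A − ∠C = 22.38°.
Law of sines: a = b·sin A/sin B ≈ 15.803.
Law of sines: c = b·sin C/sin B ≈ 29.438.
Area = ½·b·a·sin C ≈ 88.565.
The altitude from B has length 2·area/b ≈ 11.071.

h_B ≈ 11.071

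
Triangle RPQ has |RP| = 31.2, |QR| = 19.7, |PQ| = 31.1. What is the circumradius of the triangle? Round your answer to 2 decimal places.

16.42

By the law of cosines, cos R = (|QR|² + |RP|² − |PQ|²) / (2·|QR|·|RP|) ≈ 0.32077, so ∠R ≈ 71.29°.
Circumradius = |PQ|/(2 sin R) ≈ 16.418.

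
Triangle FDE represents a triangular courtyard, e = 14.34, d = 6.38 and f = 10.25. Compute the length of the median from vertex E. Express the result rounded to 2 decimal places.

Median from E: ½√(2·f² + 2·d² − e²) ≈ 4.6341.

m_E ≈ 4.63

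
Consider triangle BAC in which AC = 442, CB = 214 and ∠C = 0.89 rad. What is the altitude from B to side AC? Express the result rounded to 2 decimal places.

h_B ≈ 166.29

By the law of cosines, BA² = AC² + CB² − 2·AC·CB·cos C = 1.2209e+05, so BA ≈ 349.41.
Area = ½·AC·CB·sin C ≈ 36751.
The altitude from B has length 2·area/AC ≈ 166.29.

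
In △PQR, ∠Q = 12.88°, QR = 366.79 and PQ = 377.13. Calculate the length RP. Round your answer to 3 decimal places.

84.070

By the law of cosines, RP² = PQ² + QR² − 2·PQ·QR·cos Q = 7067.8, so RP ≈ 84.07.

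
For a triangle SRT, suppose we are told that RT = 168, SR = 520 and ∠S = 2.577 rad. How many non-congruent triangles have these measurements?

0

SR·sin S = 520·sin(2.577 rad) ≈ 278.2.
Since ∠S is not acute, a triangle exists only if RT > SR; here RT ≤ SR, so there is no triangle.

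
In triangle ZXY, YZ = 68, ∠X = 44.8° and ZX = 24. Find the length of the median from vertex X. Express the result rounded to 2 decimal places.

Law of sines: sin Y = ZX·sin X/YZ ≈ 0.24869.
Since YZ ≥ ZX, only the acute value applies: ∠Y ≈ 14.40°.
Then ∠Z = 180° − ∠X − ∠Y ≈ 120.80°.
Law of sines gives XY = YZ·sin Z/sin X ≈ 82.893.
Median from X: ½√(2·ZX² + 2·XY² − YZ²) ≈ 50.672.

50.67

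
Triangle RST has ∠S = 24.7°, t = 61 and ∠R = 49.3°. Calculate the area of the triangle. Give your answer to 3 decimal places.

area ≈ 613.158

The third angle is ∠T = 180° − ∠R − ∠S = 106.00°.
Law of sines: r = t·sin R/sin T ≈ 48.11.
Law of sines: s = t·sin S/sin T ≈ 26.517.
Area = ½·t·r·sin S ≈ 613.16.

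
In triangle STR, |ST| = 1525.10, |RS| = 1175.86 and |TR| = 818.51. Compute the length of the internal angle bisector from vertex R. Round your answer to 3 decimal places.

By the law of cosines, cos R = (|TR|² + |RS|² − |ST|²) / (2·|TR|·|RS|) ≈ -0.14199, so ∠R ≈ 98.16°.
The bisector from R has length 2·|TR|·|RS|·cos(∠R/2)/(|TR|+|RS|) ≈ 632.17.

632.170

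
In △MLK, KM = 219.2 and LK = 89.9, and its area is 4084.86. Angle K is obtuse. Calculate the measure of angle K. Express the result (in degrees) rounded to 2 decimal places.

From area = ½·LK·KM·sin K, we get sin K = 2·area/(LK·KM) ≈ 0.41458.
Taking the obtuse solution, ∠K ≈ 155.51°.

∠K ≈ 155.51°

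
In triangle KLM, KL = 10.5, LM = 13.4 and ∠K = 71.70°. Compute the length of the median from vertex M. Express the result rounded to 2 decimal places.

Law of sines: sin M = KL·sin K/LM ≈ 0.74395.
Since LM ≥ KL, only the acute value applies: ∠M ≈ 48.07°.
Then ∠L = 180° − ∠K − ∠M ≈ 60.23°.
Law of sines gives MK = LM·sin L/sin K ≈ 12.251.
Median from M: ½√(2·LM² + 2·MK² − KL²) ≈ 11.716.

m_M ≈ 11.72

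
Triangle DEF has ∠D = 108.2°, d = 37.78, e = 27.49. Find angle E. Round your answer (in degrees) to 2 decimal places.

43.73

Law of sines: sin E = e·sin D/d ≈ 0.69123.
Since d ≥ e, only the acute value applies: ∠E ≈ 43.73°.
Then ∠F = 180° − ∠D − ∠E ≈ 28.07°.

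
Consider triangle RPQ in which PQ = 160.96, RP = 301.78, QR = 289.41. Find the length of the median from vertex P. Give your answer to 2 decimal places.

193.78

Median from P: ½√(2·RP² + 2·PQ² − QR²) ≈ 193.78.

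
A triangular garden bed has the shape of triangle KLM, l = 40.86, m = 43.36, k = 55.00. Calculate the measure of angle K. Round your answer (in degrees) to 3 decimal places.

By the law of cosines, cos K = (l² + m² − k²) / (2·l·m) ≈ 0.14806, so ∠K ≈ 81.49°.

81.486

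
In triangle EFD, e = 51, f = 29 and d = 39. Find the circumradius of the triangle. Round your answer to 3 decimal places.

By the law of cosines, cos E = (f² + d² − e²) / (2·f·d) ≈ -0.10566, so ∠E ≈ 96.07°.
Circumradius = e/(2 sin E) ≈ 25.644.

R ≈ 25.644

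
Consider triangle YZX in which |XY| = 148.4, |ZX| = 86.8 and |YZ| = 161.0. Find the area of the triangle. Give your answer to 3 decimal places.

Semiperimeter s = (86.8 + 148.4 + 161)/2 = 198.1.
Heron's formula: area = √(198.1·111.3·49.7·37.1) ≈ 6376.1.

6376.098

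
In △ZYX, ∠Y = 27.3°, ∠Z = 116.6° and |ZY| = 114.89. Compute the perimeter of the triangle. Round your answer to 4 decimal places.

The third angle is ∠X = 180° − ∠Z − ∠Y = 36.10°.
Law of sines: |YX| = |ZY|·sin Z/sin X ≈ 174.36.
Law of sines: |XZ| = |ZY|·sin Y/sin X ≈ 89.434.
Semiperimeter s = (174.36+89.434+114.89)/2 = 189.34.
Perimeter = 174.36 + 89.434 + 114.89 = 378.68.

perimeter ≈ 378.6792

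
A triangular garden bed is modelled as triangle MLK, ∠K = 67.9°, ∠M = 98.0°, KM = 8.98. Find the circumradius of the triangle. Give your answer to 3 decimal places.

The third angle is ∠L = 180° − ∠K − ∠M = 14.10°.
Law of sines: LK = KM·sin M/sin L ≈ 36.503.
Law of sines: ML = KM·sin K/sin L ≈ 34.153.
Circumradius = KM/(2 sin L) ≈ 18.431.

18.431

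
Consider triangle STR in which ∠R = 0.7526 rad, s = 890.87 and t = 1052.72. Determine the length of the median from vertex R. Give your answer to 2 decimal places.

By the law of cosines, r² = s² + t² − 2·s·t·cos R = 5.3279e+05, so r ≈ 729.92.
Median from R: ½√(2·s² + 2·t² − r²) ≈ 904.29.

m_R ≈ 904.29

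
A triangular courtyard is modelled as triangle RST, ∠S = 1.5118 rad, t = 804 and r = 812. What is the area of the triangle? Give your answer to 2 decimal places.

area ≈ 325856.09

Area = ½·t·r·sin S ≈ 3.2586e+05.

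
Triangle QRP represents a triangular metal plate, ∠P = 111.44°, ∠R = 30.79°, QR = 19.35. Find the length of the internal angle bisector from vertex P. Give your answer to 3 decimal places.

The third angle is ∠Q = 180° − ∠R − ∠P = 37.77°.
Law of sines: RP = QR·sin Q/sin P ≈ 12.733.
Law of sines: PQ = QR·sin R/sin P ≈ 10.642.
The bisector from P has length 2·RP·PQ·cos(∠P/2)/(RP+PQ) ≈ 6.53.

t_P ≈ 6.530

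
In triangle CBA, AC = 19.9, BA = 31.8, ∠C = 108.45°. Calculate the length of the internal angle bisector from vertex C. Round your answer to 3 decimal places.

Law of sines: sin B = AC·sin C/BA ≈ 0.59362.
Since BA ≥ AC, only the acute value applies: ∠B ≈ 36.41°.
Then ∠A = 180° − ∠C − ∠B ≈ 35.14°.
Law of sines gives CB = BA·sin A/sin C ≈ 19.293.
The bisector from C has length 2·AC·CB·cos(∠C/2)/(AC+CB) ≈ 11.453.

11.453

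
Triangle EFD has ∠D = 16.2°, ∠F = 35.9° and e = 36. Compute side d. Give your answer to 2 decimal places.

The third angle is ∠E = 180° − ∠F − ∠D = 127.90°.
Law of sines: d = e·sin D/sin E ≈ 12.728.

12.73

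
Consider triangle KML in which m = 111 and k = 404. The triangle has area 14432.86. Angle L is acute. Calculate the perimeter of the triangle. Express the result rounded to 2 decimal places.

perimeter ≈ 841.96

From area = ½·k·m·sin L, we get sin L = 2·area/(k·m) ≈ 0.64369.
Taking the acute solution, ∠L ≈ 40.07°.
Law of cosines then gives l ≈ 326.96.
Perimeter = 404 + 111 + 326.96 = 841.96.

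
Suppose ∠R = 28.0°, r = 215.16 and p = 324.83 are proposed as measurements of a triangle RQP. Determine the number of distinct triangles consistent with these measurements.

2

p·sin R = 324.83·sin(28.0°) ≈ 152.5.
Since p sin R < r < p (152.5 < 215.16 < 324.83), two triangles exist.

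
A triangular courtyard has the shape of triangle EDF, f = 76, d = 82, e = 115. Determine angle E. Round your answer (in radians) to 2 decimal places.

1.63

By the law of cosines, cos E = (d² + f² − e²) / (2·d·f) ≈ -0.05817, so ∠E ≈ 1.6290 rad.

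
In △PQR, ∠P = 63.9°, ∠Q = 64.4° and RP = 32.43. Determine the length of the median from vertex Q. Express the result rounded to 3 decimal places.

m_Q ≈ 25.626

The third angle is ∠R = 180° − ∠P − ∠Q = 51.70°.
Law of sines: QR = RP·sin P/sin Q ≈ 32.293.
Law of sines: PQ = RP·sin R/sin Q ≈ 28.221.
Median from Q: ½√(2·PQ² + 2·QR² − RP²) ≈ 25.626.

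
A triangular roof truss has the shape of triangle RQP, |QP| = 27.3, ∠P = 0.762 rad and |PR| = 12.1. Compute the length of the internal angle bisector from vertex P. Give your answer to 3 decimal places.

By the law of cosines, |RQ|² = |QP|² + |PR|² − 2·|QP|·|PR|·cos P = 413.74, so |RQ| ≈ 20.341.
The bisector from P has length 2·|QP|·|PR|·cos(∠P/2)/(|QP|+|PR|) ≈ 15.566.

t_P ≈ 15.566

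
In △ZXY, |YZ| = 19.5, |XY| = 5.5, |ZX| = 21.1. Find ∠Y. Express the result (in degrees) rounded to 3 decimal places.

99.312

By the law of cosines, cos Y = (|XY|² + |YZ|² − |ZX|²) / (2·|XY|·|YZ|) ≈ -0.16182, so ∠Y ≈ 99.31°.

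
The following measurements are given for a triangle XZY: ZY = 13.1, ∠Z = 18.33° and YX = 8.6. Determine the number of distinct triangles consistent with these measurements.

2

ZY·sin Z = 13.1·sin(18.33°) ≈ 4.12.
Since ZY sin Z < YX < ZY (4.12 < 8.6 < 13.1), two triangles exist.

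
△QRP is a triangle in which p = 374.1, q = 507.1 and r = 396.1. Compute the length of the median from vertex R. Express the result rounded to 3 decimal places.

Median from R: ½√(2·p² + 2·q² − r²) ≈ 399.16.

m_R ≈ 399.158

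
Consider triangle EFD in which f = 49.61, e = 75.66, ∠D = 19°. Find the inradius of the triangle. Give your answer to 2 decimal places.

r ≈ 7.72

By the law of cosines, d² = e² + f² − 2·e·f·cos D = 1087.6, so d ≈ 32.979.
Area = ½·e·f·sin D ≈ 611.01.
Semiperimeter s = (75.66+49.61+32.979)/2 = 79.124.
Inradius = area/s = 611.01/79.124 ≈ 7.7221.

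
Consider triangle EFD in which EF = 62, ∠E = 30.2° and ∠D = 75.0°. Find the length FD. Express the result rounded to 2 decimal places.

The third angle is ∠F = 180° − ∠D − ∠E = 74.80°.
Law of sines: FD = EF·sin E/sin D ≈ 32.287.

32.29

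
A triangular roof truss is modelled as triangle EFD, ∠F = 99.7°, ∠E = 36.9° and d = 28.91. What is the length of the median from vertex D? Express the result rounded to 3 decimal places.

The third angle is ∠D = 180° − ∠E − ∠F = 43.40°.
Law of sines: e = d·sin E/sin D ≈ 25.263.
Law of sines: f = d·sin F/sin D ≈ 41.475.
Median from D: ½√(2·e² + 2·f² − d²) ≈ 31.149.

m_D ≈ 31.149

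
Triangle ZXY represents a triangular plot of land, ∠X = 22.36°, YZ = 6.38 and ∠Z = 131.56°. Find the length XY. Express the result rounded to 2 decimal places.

The third angle is ∠Y = 180° − ∠Z − ∠X = 26.08°.
Law of sines: XY = YZ·sin Z/sin X ≈ 12.549.

12.55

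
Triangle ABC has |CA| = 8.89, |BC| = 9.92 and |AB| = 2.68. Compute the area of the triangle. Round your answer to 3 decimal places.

11.516

Semiperimeter s = (9.92 + 8.89 + 2.68)/2 = 10.745.
Heron's formula: area = √(10.745·0.825·1.855·8.065) ≈ 11.516.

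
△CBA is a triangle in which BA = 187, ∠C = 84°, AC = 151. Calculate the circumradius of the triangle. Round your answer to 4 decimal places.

R ≈ 94.0150

Law of sines: sin B = AC·sin C/BA ≈ 0.80306.
Since BA ≥ AC, only the acute value applies: ∠B ≈ 53.42°.
Then ∠A = 180° − ∠C − ∠B ≈ 42.58°.
Law of sines gives CB = BA·sin A/sin C ≈ 127.22.
Circumradius = BA/(2 sin C) ≈ 94.015.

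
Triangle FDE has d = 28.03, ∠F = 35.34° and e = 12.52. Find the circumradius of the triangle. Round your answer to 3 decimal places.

By the law of cosines, f² = d² + e² − 2·d·e·cos F = 369.89, so f ≈ 19.233.
Area = ½·d·e·sin F ≈ 101.5.
Circumradius = f/(2 sin F) ≈ 16.625.

16.625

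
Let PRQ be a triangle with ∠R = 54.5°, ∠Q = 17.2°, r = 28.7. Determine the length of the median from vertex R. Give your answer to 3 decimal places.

m_R ≈ 20.212

The third angle is ∠P = 180° − ∠R − ∠Q = 108.30°.
Law of sines: p = r·sin P/sin R ≈ 33.47.
Law of sines: q = r·sin Q/sin R ≈ 10.425.
Median from R: ½√(2·q² + 2·p² − r²) ≈ 20.212.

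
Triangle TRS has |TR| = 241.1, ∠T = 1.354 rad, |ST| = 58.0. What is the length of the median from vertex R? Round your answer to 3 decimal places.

By the law of cosines, |RS|² = |ST|² + |TR|² − 2·|ST|·|TR|·cos T = 55477, so |RS| ≈ 235.54.
Median from R: ½√(2·|TR|² + 2·|RS|² − |ST|²) ≈ 236.56.

236.563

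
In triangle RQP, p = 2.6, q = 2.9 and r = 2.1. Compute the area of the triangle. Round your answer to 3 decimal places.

area ≈ 2.641

Semiperimeter s = (2.1 + 2.9 + 2.6)/2 = 3.8.
Heron's formula: area = √(3.8·1.7·0.9·1.2) ≈ 2.6414.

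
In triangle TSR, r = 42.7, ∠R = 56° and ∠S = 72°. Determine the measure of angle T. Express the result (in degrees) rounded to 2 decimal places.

52.00

The third angle is ∠T = 180° − ∠S − ∠R = 52.00°.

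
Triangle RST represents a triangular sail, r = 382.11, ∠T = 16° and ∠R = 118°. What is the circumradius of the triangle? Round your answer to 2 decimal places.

The third angle is ∠S = 180° − ∠T − ∠R = 46.00°.
Law of sines: s = r·sin S/sin R ≈ 311.31.
Law of sines: t = r·sin T/sin R ≈ 119.29.
Circumradius = r/(2 sin R) ≈ 216.38.

216.38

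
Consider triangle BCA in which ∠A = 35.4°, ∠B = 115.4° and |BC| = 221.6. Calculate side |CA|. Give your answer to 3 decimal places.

The third angle is ∠C = 180° − ∠A − ∠B = 29.20°.
Law of sines: |CA| = |BC|·sin B/sin A ≈ 345.56.

345.565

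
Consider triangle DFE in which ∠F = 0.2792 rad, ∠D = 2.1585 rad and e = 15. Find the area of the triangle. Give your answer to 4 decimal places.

area ≈ 39.8671

The third angle is ∠E = π − ∠D − ∠F = 0.7039 rad.
Law of sines: d = e·sin D/sin E ≈ 19.288.
Law of sines: f = e·sin F/sin E ≈ 6.3873.
Area = ½·e·d·sin F ≈ 39.867.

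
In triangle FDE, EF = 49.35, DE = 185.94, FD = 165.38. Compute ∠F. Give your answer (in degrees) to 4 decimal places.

By the law of cosines, cos F = (EF² + FD² − DE²) / (2·EF·FD) ≈ -0.29331, so ∠F ≈ 107.06°.

107.0563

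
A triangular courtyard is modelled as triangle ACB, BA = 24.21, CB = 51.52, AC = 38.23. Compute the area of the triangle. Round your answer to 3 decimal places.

Semiperimeter s = (51.52 + 24.21 + 38.23)/2 = 56.98.
Heron's formula: area = √(56.98·5.46·32.77·18.75) ≈ 437.22.

437.216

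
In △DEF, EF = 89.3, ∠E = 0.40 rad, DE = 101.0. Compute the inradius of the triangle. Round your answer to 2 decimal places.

r ≈ 15.28

By the law of cosines, FD² = DE² + EF² − 2·DE·EF·cos E = 1560.8, so FD ≈ 39.507.
Area = ½·DE·EF·sin E ≈ 1756.1.
Semiperimeter s = (89.3+39.507+101)/2 = 114.9.
Inradius = area/s = 1756.1/114.9 ≈ 15.284.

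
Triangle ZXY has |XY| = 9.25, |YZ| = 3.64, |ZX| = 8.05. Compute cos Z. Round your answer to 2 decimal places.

By the law of cosines, cos Z = (|YZ|² + |ZX|² − |XY|²) / (2·|YZ|·|ZX|) ≈ -0.12816, so ∠Z ≈ 97.36°.

-0.13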